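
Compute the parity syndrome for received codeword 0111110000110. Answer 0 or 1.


Syndrome = XOR of all bits = 0 XOR 1 XOR 1 XOR 1 XOR 1 XOR 1 XOR 0 XOR 0 XOR 0 XOR 0 XOR 1 XOR 1 XOR 0 = 1

1


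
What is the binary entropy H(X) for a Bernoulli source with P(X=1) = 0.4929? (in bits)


H = -p*log2(p) - (1-p)*log2(1-p). -0.4929*log2(0.4929) = 0.503070; -0.5071*log2(0.5071) = 0.496784. H = 0.503070 + 0.496784 = 0.9999

0.9999 bits


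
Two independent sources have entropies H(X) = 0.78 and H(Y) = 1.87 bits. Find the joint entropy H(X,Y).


For independent variables, H(X,Y) = H(X) + H(Y) = 0.78 + 1.87 = 2.65

2.65 bits


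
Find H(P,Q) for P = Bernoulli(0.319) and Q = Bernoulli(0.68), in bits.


H(P,Q) = -p*log2(q) - (1-p)*log2(1-q). -0.319*log2(0.68) = 0.177489; -0.681*log2(0.32) = 1.119466. H(P,Q) = 0.177489 + 1.119466 = 1.297

1.297 bits


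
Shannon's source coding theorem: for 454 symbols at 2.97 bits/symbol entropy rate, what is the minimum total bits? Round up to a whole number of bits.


Minimum bits >= n * H = 454 * 2.97 = 1348.38, rounded up to a whole number of bits = 1349

1349 bits


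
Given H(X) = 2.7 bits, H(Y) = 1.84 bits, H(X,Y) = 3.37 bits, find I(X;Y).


I(X;Y) = H(X) + H(Y) - H(X,Y) = 2.7 + 1.84 - 3.37 = 1.17

1.17 bits


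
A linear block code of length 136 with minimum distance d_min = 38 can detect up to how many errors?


Detection capability = d_min - 1 = 38 - 1 = 37

37 errors


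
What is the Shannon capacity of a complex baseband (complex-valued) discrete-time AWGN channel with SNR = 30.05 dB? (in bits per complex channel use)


SNR_linear = 10^(30.05/10) = 1011.5795; C = log2(1 + SNR_linear) = log2(1 + 1011.5795) = 9.9838

9.9838 bits/channel use


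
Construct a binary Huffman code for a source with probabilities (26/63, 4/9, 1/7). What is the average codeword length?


Huffman construction (repeatedly merge the two least-probable nodes; each merge adds 1 bit to every symbol beneath it): 1/7 + 26/63 = 5/9; 4/9 + 5/9 = 1. Resulting codeword lengths (in the order the probabilities were given): (2, 1, 2). L_avg = sum(p_i * l_i) = 26/63*2 + 4/9*1 + 1/7*2 = 14/9 = 1.5556

1.5556 bits


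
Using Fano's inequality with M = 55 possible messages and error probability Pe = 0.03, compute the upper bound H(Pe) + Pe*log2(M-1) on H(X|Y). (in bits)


H(Pe) = -Pe*log2(Pe) - (1-Pe)*log2(1-Pe) = -0.03*log2(0.03) - 0.97*log2(0.97) = 0.151767 + 0.042625 = 0.1944. Pe*log2(M-1) = 0.03*log2(54) = 0.172647. Bound = H(Pe) + Pe*log2(M-1) = 0.151767 + 0.042625 + 0.172647 = 0.367

0.367 bits


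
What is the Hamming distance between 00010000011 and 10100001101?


Count differing positions: ^ . ^ ^ . . . ^ ^ ^ . = 6 differences

6


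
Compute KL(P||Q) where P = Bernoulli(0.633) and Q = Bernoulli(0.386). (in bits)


KL = p*log2(p/q) + (1-p)*log2((1-p)/(1-q)) = 0.633*log2(0.633/0.386) + 0.367*log2(0.367/0.614) = 0.1792

0.1792 bits


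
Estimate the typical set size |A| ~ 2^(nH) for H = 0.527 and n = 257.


log2|A_typical| = nH = 257 * 0.527 = 135.439, so |A_typical| ~ 2^135.439 = 5.905e+40

5.905e+40


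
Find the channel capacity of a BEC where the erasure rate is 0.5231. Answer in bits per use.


C = 1 - epsilon = 1 - 0.5231 = 0.4769

0.4769 bits


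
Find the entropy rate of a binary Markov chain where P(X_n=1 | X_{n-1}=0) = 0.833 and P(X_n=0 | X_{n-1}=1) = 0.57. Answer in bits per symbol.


Stationary distribution: pi_0 = p10/(p01+p10) = 0.4063, pi_1 = 0.5937. Entropy rate H' = pi_0*H(p01) + pi_1*H(p10) = 0.4063*0.6508 + 0.5937*0.9858 = 0.8497

0.8497 bits/symbol


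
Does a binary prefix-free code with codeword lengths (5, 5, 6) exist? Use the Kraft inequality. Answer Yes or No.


Kraft sum = sum(2^(-l_i)) = 0.0781, need <= 1. Result: satisfied (a binary prefix-free code with these lengths exists)

Yes


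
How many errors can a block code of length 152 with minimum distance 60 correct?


Correction capability = floor((d-1)/2) = floor((60-1)/2) = 29

29 errors


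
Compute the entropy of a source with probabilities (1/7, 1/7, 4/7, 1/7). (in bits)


H = -sum(p_i * log2(p_i)). Terms: -(1/7)*log2(1/7) = 0.401051; -(1/7)*log2(1/7) = 0.401051; -(4/7)*log2(4/7) = 0.461346; -(1/7)*log2(1/7) = 0.401051. H = 0.401051 + 0.401051 + 0.461346 + 0.401051 = 1.6645

1.6645 bits


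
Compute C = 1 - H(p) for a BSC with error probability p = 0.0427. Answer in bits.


H(p) = -p*log2(p) - (1-p)*log2(1-p) = -0.0427*log2(0.0427) - 0.9573*log2(0.9573) = 0.194269 + 0.060269 = 0.2545. C = 1 - H(p) = 1 - 0.2545 = 0.7455

0.7455 bits


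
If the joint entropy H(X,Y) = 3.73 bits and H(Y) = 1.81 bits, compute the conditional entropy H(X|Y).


H(X|Y) = H(X,Y) - H(Y) = 3.73 - 1.81 = 1.92

1.92 bits


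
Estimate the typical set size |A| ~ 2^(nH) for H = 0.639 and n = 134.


log2|A_typical| = nH = 134 * 0.639 = 85.626, so |A_typical| ~ 2^85.626 = 5.970e+25

5.970e+25


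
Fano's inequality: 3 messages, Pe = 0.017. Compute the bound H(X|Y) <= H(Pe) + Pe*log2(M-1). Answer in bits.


H(Pe) = -Pe*log2(Pe) - (1-Pe)*log2(1-Pe) = -0.017*log2(0.017) - 0.983*log2(0.983) = 0.099931 + 0.024316 = 0.1242. Pe*log2(M-1) = 0.017*log2(2) = 0.017000. Bound = H(Pe) + Pe*log2(M-1) = 0.099931 + 0.024316 + 0.017000 = 0.1412

0.1412 bits


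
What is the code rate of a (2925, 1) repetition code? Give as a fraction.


Rate = k/n = 1/2925

1/2925


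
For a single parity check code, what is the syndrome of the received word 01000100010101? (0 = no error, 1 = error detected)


Syndrome = XOR of all bits = 0 XOR 1 XOR 0 XOR 0 XOR 0 XOR 1 XOR 0 XOR 0 XOR 0 XOR 1 XOR 0 XOR 1 XOR 0 XOR 1 = 1

1


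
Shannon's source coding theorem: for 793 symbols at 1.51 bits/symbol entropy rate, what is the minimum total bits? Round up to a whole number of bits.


Minimum bits >= n * H = 793 * 1.51 = 1197.43, rounded up to a whole number of bits = 1198

1198 bits


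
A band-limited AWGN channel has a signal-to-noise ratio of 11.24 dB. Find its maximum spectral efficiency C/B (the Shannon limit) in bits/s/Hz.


SNR_linear = 10^(11.24/10) = 13.3045; C/B = log2(1 + SNR_linear) = log2(1 + 13.3045) = 3.8384

3.8384 bits/s/Hz


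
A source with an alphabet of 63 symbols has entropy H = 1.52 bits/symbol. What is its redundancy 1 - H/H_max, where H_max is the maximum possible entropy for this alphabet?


H_max = log2(K) = log2(63) = 5.9773 bits/symbol. Redundancy = 1 - H/H_max = 1 - 1.52/5.9773 = 1 - 0.2543 = 0.7457

0.7457


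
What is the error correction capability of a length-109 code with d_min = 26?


Correction capability = floor((d-1)/2) = floor((26-1)/2) = 12

12 errors


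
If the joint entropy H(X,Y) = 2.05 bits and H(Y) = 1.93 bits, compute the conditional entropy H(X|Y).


H(X|Y) = H(X,Y) - H(Y) = 2.05 - 1.93 = 0.12

0.12 bits


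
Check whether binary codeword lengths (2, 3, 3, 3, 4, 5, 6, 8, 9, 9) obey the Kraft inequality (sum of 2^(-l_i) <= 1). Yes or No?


Kraft sum = sum(2^(-l_i)) = 0.7422, need <= 1. Result: satisfied (a binary prefix-free code with these lengths exists)

Yes


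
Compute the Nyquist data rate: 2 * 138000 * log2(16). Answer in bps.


Rate = 2 * B * log2(M) = 2 * 138000 * 4.0 = 1104000.0

1104000.0 bps


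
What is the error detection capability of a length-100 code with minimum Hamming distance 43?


Detection capability = d_min - 1 = 43 - 1 = 42

42 errors


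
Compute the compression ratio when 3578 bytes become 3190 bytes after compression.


Ratio = original / compressed = 3578 / 3190 = 1.1216

1.1216


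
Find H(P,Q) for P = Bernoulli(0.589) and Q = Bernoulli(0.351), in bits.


H(P,Q) = -p*log2(q) - (1-p)*log2(1-q). -0.589*log2(0.351) = 0.889659; -0.411*log2(0.649) = 0.256345. H(P,Q) = 0.889659 + 0.256345 = 1.146

1.146 bits


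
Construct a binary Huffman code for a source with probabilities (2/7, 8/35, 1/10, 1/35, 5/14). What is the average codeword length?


Huffman construction (repeatedly merge the two least-probable nodes; each merge adds 1 bit to every symbol beneath it): 1/35 + 1/10 = 9/70; 9/70 + 8/35 = 5/14; 2/7 + 5/14 = 9/14; 5/14 + 9/14 = 1. Resulting codeword lengths (in the order the probabilities were given): (2, 2, 3, 3, 2). L_avg = sum(p_i * l_i) = 2/7*2 + 8/35*2 + 1/10*3 + 1/35*3 + 5/14*2 = 149/70 = 2.1286

2.1286 bits


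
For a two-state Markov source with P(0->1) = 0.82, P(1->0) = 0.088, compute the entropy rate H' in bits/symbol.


Stationary distribution: pi_0 = p10/(p01+p10) = 0.0969, pi_1 = 0.9031. Entropy rate H' = pi_0*H(p01) + pi_1*H(p10) = 0.0969*0.6801 + 0.9031*0.4298 = 0.454

0.454 bits/symbol


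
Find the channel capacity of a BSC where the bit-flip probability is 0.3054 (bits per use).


H(p) = -p*log2(p) - (1-p)*log2(1-p) = -0.3054*log2(0.3054) - 0.6946*log2(0.6946) = 0.522609 + 0.365183 = 0.8878. C = 1 - H(p) = 1 - 0.8878 = 0.1122

0.1122 bits


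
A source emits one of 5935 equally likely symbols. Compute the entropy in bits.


H = log2(n) = log2(5935) = 12.535

12.535 bits


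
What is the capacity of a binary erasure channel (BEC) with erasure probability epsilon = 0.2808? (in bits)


C = 1 - epsilon = 1 - 0.2808 = 0.7192

0.7192 bits


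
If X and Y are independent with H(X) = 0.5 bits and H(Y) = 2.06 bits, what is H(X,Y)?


For independent variables, H(X,Y) = H(X) + H(Y) = 0.5 + 2.06 = 2.56

2.56 bits


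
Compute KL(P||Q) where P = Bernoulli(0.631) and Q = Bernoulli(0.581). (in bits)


KL = p*log2(p/q) + (1-p)*log2((1-p)/(1-q)) = 0.631*log2(0.631/0.581) + 0.369*log2(0.369/0.419) = 0.0075

0.0075 bits


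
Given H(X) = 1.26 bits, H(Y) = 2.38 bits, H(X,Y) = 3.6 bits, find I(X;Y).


I(X;Y) = H(X) + H(Y) - H(X,Y) = 1.26 + 2.38 - 3.6 = 0.04

0.04 bits


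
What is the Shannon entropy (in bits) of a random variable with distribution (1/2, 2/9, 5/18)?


H = -sum(p_i * log2(p_i)). Terms: -(1/2)*log2(1/2) = 0.500000; -(2/9)*log2(2/9) = 0.482206; -(5/18)*log2(5/18) = 0.513332. H = 0.500000 + 0.482206 + 0.513332 = 1.4955

1.4955 bits


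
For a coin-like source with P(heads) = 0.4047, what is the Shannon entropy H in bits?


H = -p*log2(p) - (1-p)*log2(1-p). -0.4047*log2(0.4047) = 0.528164; -0.5953*log2(0.5953) = 0.445470. H = 0.528164 + 0.445470 = 0.9736

0.9736 bits


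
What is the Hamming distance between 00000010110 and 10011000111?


Count differing positions: ^ . . ^ ^ . ^ . . . ^ = 5 differences

5


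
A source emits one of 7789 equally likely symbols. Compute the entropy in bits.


H = log2(n) = log2(7789) = 12.9272

12.9272 bits


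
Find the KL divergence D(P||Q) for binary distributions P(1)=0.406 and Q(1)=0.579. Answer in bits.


KL = p*log2(p/q) + (1-p)*log2((1-p)/(1-q)) = 0.406*log2(0.406/0.579) + 0.594*log2(0.594/0.421) = 0.0871

0.0871 bits


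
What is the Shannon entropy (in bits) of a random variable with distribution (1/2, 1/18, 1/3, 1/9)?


H = -sum(p_i * log2(p_i)). Terms: -(1/2)*log2(1/2) = 0.500000; -(1/18)*log2(1/18) = 0.231663; -(1/3)*log2(1/3) = 0.528321; -(1/9)*log2(1/9) = 0.352214. H = 0.500000 + 0.231663 + 0.528321 + 0.352214 = 1.6122

1.6122 bits


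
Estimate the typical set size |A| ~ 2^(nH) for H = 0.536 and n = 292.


log2|A_typical| = nH = 292 * 0.536 = 156.512, so |A_typical| ~ 2^156.512 = 1.303e+47

1.303e+47


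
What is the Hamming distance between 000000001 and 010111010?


Count differing positions: . ^ . ^ ^ ^ . ^ ^ = 6 differences

6


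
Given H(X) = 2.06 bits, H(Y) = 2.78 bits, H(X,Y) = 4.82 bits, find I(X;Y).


I(X;Y) = H(X) + H(Y) - H(X,Y) = 2.06 + 2.78 - 4.82 = 0.02

0.02 bits


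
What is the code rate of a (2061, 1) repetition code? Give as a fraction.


Rate = k/n = 1/2061

1/2061


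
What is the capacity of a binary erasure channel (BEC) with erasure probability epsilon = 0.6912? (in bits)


C = 1 - epsilon = 1 - 0.6912 = 0.3088

0.3088 bits


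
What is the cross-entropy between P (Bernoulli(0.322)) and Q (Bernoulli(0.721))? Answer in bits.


H(P,Q) = -p*log2(q) - (1-p)*log2(1-q). -0.322*log2(0.721) = 0.151961; -0.678*log2(0.279) = 1.248647. H(P,Q) = 0.151961 + 1.248647 = 1.4006

1.4006 bits


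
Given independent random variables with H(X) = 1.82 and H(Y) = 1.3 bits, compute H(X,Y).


For independent variables, H(X,Y) = H(X) + H(Y) = 1.82 + 1.3 = 3.12

3.12 bits


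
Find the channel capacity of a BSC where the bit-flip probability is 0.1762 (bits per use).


H(p) = -p*log2(p) - (1-p)*log2(1-p) = -0.1762*log2(0.1762) - 0.8238*log2(0.8238) = 0.441331 + 0.230362 = 0.6717. C = 1 - H(p) = 1 - 0.6717 = 0.3283

0.3283 bits


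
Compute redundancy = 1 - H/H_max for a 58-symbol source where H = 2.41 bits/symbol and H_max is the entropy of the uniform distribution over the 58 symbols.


H_max = log2(K) = log2(58) = 5.858 bits/symbol. Redundancy = 1 - H/H_max = 1 - 2.41/5.858 = 1 - 0.4114 = 0.5886

0.5886


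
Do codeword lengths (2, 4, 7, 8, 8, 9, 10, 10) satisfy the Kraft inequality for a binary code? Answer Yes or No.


Kraft sum = sum(2^(-l_i)) = 0.332, need <= 1. Result: satisfied (a binary prefix-free code with these lengths exists)

Yes


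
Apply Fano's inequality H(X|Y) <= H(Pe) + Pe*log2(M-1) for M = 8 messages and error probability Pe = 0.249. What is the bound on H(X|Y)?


H(Pe) = -Pe*log2(Pe) - (1-Pe)*log2(1-Pe) = -0.249*log2(0.249) - 0.751*log2(0.751) = 0.499440 + 0.310250 = 0.8097. Pe*log2(M-1) = 0.249*log2(7) = 0.699031. Bound = H(Pe) + Pe*log2(M-1) = 0.499440 + 0.310250 + 0.699031 = 1.5087

1.5087 bits


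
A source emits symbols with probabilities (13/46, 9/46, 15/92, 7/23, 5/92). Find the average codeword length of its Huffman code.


Huffman construction (repeatedly merge the two least-probable nodes; each merge adds 1 bit to every symbol beneath it): 5/92 + 15/92 = 5/23; 9/46 + 5/23 = 19/46; 13/46 + 7/23 = 27/46; 19/46 + 27/46 = 1. Resulting codeword lengths (in the order the probabilities were given): (2, 2, 3, 2, 3). L_avg = sum(p_i * l_i) = 13/46*2 + 9/46*2 + 15/92*3 + 7/23*2 + 5/92*3 = 51/23 = 2.2174

2.2174 bits


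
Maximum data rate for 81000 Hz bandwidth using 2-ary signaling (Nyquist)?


Rate = 2 * B * log2(M) = 2 * 81000 * 1.0 = 162000.0

162000.0 bps


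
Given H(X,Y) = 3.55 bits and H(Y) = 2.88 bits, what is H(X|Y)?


H(X|Y) = H(X,Y) - H(Y) = 3.55 - 2.88 = 0.67

0.67 bits


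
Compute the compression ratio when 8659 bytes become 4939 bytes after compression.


Ratio = original / compressed = 8659 / 4939 = 1.7532

1.7532


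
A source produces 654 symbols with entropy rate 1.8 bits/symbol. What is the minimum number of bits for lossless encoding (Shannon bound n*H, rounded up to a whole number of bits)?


Minimum bits >= n * H = 654 * 1.8 = 1177.2, rounded up to a whole number of bits = 1178

1178 bits


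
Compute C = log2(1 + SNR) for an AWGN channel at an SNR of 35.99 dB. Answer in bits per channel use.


SNR_linear = 10^(35.99/10) = 3971.9155; C = log2(1 + SNR_linear) = log2(1 + 3971.9155) = 11.956

11.956 bits/channel use


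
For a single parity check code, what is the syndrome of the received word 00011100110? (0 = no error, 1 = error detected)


Syndrome = XOR of all bits = 0 XOR 0 XOR 0 XOR 1 XOR 1 XOR 1 XOR 0 XOR 0 XOR 1 XOR 1 XOR 0 = 1

1


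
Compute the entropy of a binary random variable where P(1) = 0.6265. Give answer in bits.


H = -p*log2(p) - (1-p)*log2(1-p). -0.6265*log2(0.6265) = 0.422645; -0.3735*log2(0.3735) = 0.530676. H = 0.422645 + 0.530676 = 0.9533

0.9533 bits


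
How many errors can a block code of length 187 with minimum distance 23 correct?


Correction capability = floor((d-1)/2) = floor((23-1)/2) = 11

11 errors


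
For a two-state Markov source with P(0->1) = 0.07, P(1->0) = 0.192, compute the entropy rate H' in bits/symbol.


Stationary distribution: pi_0 = p10/(p01+p10) = 0.7328, pi_1 = 0.2672. Entropy rate H' = pi_0*H(p01) + pi_1*H(p10) = 0.7328*0.3659 + 0.2672*0.7056 = 0.4567

0.4567 bits/symbol


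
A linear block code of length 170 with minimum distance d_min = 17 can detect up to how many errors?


Detection capability = d_min - 1 = 17 - 1 = 16

16 errors


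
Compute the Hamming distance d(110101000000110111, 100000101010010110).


Count differing positions: . ^ . ^ . ^ ^ . ^ . ^ . ^ . . . . ^ = 8 differences

8


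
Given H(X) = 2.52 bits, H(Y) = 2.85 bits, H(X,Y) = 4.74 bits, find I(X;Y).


I(X;Y) = H(X) + H(Y) - H(X,Y) = 2.52 + 2.85 - 4.74 = 0.63

0.63 bits


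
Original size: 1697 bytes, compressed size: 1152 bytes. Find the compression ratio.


Ratio = original / compressed = 1697 / 1152 = 1.4731

1.4731


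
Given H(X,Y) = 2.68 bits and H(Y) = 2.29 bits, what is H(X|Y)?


H(X|Y) = H(X,Y) - H(Y) = 2.68 - 2.29 = 0.39

0.39 bits


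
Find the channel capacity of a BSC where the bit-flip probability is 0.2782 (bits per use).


H(p) = -p*log2(p) - (1-p)*log2(1-p) = -0.2782*log2(0.2782) - 0.7218*log2(0.7218) = 0.513503 + 0.339483 = 0.853. C = 1 - H(p) = 1 - 0.853 = 0.147

0.147 bits


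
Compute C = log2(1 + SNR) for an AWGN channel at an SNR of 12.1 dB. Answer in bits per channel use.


SNR_linear = 10^(12.1/10) = 16.2181; C = log2(1 + SNR_linear) = log2(1 + 16.2181) = 4.1059

4.1059 bits/channel use


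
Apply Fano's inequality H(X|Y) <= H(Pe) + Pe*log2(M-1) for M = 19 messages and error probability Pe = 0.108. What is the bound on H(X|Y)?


H(Pe) = -Pe*log2(Pe) - (1-Pe)*log2(1-Pe) = -0.108*log2(0.108) - 0.892*log2(0.892) = 0.346777 + 0.147077 = 0.4939. Pe*log2(M-1) = 0.108*log2(18) = 0.450352. Bound = H(Pe) + Pe*log2(M-1) = 0.346777 + 0.147077 + 0.450352 = 0.9442

0.9442 bits


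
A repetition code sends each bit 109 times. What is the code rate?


Rate = k/n = 1/109

1/109


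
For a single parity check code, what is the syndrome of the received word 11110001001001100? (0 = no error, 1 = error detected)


Syndrome = XOR of all bits = 1 XOR 1 XOR 1 XOR 1 XOR 0 XOR 0 XOR 0 XOR 1 XOR 0 XOR 0 XOR 1 XOR 0 XOR 0 XOR 1 XOR 1 XOR 0 XOR 0 = 0

0


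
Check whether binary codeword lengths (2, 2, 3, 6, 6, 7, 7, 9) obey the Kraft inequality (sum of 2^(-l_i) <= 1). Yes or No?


Kraft sum = sum(2^(-l_i)) = 0.6738, need <= 1. Result: satisfied (a binary prefix-free code with these lengths exists)

Yes


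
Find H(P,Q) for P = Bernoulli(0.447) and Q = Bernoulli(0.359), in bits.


H(P,Q) = -p*log2(q) - (1-p)*log2(1-q). -0.447*log2(0.359) = 0.660641; -0.553*log2(0.641) = 0.354807. H(P,Q) = 0.660641 + 0.354807 = 1.0154

1.0154 bits


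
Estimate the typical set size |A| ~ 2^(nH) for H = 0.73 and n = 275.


log2|A_typical| = nH = 275 * 0.73 = 200.75, so |A_typical| ~ 2^200.75 = 2.703e+60

2.703e+60


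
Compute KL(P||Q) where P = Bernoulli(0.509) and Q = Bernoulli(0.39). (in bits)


KL = p*log2(p/q) + (1-p)*log2((1-p)/(1-q)) = 0.509*log2(0.509/0.39) + 0.491*log2(0.491/0.61) = 0.0418

0.0418 bits


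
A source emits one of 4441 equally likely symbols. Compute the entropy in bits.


H = log2(n) = log2(4441) = 12.1167

12.1167 bits


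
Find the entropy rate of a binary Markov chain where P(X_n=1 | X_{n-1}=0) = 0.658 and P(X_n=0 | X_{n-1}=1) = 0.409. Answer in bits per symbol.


Stationary distribution: pi_0 = p10/(p01+p10) = 0.3833, pi_1 = 0.6167. Entropy rate H' = pi_0*H(p01) + pi_1*H(p10) = 0.3833*0.9267 + 0.6167*0.976 = 0.9571

0.9571 bits/symbol


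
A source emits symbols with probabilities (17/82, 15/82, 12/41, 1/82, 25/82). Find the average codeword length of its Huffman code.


Huffman construction (repeatedly merge the two least-probable nodes; each merge adds 1 bit to every symbol beneath it): 1/82 + 15/82 = 8/41; 8/41 + 17/82 = 33/82; 12/41 + 25/82 = 49/82; 33/82 + 49/82 = 1. Resulting codeword lengths (in the order the probabilities were given): (2, 3, 2, 3, 2). L_avg = sum(p_i * l_i) = 17/82*2 + 15/82*3 + 12/41*2 + 1/82*3 + 25/82*2 = 90/41 = 2.1951

2.1951 bits


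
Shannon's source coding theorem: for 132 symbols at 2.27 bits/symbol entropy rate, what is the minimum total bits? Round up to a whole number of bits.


Minimum bits >= n * H = 132 * 2.27 = 299.64, rounded up to a whole number of bits = 300

300 bits


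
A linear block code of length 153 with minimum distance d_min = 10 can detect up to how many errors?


Detection capability = d_min - 1 = 10 - 1 = 9

9 errors


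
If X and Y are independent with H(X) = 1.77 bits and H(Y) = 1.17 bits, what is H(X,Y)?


For independent variables, H(X,Y) = H(X) + H(Y) = 1.77 + 1.17 = 2.94

2.94 bits


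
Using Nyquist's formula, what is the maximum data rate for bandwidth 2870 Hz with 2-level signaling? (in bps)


Rate = 2 * B * log2(M) = 2 * 2870 * 1.0 = 5740.0

5740.0 bps


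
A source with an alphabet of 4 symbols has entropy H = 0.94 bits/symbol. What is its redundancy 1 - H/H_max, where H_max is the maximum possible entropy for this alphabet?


H_max = log2(K) = log2(4) = 2.0 bits/symbol. Redundancy = 1 - H/H_max = 1 - 0.94/2.0 = 1 - 0.47 = 0.53

0.53


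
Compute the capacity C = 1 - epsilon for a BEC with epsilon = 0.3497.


C = 1 - epsilon = 1 - 0.3497 = 0.6503

0.6503 bits


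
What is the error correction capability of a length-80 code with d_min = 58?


Correction capability = floor((d-1)/2) = floor((58-1)/2) = 28

28 errors


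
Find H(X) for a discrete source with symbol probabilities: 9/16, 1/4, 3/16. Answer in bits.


H = -sum(p_i * log2(p_i)). Terms: -(9/16)*log2(9/16) = 0.466917; -(1/4)*log2(1/4) = 0.500000; -(3/16)*log2(3/16) = 0.452820. H = 0.466917 + 0.500000 + 0.452820 = 1.4197

1.4197 bits


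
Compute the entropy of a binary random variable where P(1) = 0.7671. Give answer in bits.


H = -p*log2(p) - (1-p)*log2(1-p). -0.7671*log2(0.7671) = 0.293426; -0.2329*log2(0.2329) = 0.489606. H = 0.293426 + 0.489606 = 0.783

0.783 bits


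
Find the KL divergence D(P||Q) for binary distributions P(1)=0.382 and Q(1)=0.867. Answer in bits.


KL = p*log2(p/q) + (1-p)*log2((1-p)/(1-q)) = 0.382*log2(0.382/0.867) + 0.618*log2(0.618/0.133) = 0.9179

0.9179 bits


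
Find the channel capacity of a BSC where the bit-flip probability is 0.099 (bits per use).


H(p) = -p*log2(p) - (1-p)*log2(1-p) = -0.099*log2(0.099) - 0.901*log2(0.901) = 0.330306 + 0.135511 = 0.4658. C = 1 - H(p) = 1 - 0.4658 = 0.5342

0.5342 bits


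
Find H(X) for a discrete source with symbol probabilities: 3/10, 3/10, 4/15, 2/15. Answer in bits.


H = -sum(p_i * log2(p_i)). Terms: -(3/10)*log2(3/10) = 0.521090; -(3/10)*log2(3/10) = 0.521090; -(4/15)*log2(4/15) = 0.508504; -(2/15)*log2(2/15) = 0.387585. H = 0.521090 + 0.521090 + 0.508504 + 0.387585 = 1.9383

1.9383 bits


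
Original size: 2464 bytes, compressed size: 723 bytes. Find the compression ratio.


Ratio = original / compressed = 2464 / 723 = 3.408

3.408


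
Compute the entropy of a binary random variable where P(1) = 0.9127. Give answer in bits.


H = -p*log2(p) - (1-p)*log2(1-p). -0.9127*log2(0.9127) = 0.120282; -0.0873*log2(0.0873) = 0.307110. H = 0.120282 + 0.307110 = 0.4274

0.4274 bits


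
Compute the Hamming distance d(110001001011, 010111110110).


Count differing positions: ^ . . ^ ^ . ^ ^ ^ ^ . ^ = 8 differences

8


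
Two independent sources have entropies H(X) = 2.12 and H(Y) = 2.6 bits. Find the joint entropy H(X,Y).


For independent variables, H(X,Y) = H(X) + H(Y) = 2.12 + 2.6 = 4.72

4.72 bits


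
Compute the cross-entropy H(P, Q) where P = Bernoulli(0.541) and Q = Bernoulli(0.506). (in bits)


H(P,Q) = -p*log2(q) - (1-p)*log2(1-q). -0.541*log2(0.506) = 0.531690; -0.459*log2(0.494) = 0.466994. H(P,Q) = 0.531690 + 0.466994 = 0.9987

0.9987 bits


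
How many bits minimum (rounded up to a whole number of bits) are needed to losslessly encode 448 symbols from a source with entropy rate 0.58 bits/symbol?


Minimum bits >= n * H = 448 * 0.58 = 259.84, rounded up to a whole number of bits = 260

260 bits


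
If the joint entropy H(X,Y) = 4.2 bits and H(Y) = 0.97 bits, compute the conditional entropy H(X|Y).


H(X|Y) = H(X,Y) - H(Y) = 4.2 - 0.97 = 3.23

3.23 bits


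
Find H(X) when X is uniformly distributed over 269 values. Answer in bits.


H = log2(n) = log2(269) = 8.0715

8.0715 bits


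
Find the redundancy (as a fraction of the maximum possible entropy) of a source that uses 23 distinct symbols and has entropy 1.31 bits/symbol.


H_max = log2(K) = log2(23) = 4.5236 bits/symbol. Redundancy = 1 - H/H_max = 1 - 1.31/4.5236 = 1 - 0.2896 = 0.7104

0.7104


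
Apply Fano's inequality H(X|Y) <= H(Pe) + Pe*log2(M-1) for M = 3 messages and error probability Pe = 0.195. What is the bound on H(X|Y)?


H(Pe) = -Pe*log2(Pe) - (1-Pe)*log2(1-Pe) = -0.195*log2(0.195) - 0.805*log2(0.805) = 0.459899 + 0.251916 = 0.7118. Pe*log2(M-1) = 0.195*log2(2) = 0.195000. Bound = H(Pe) + Pe*log2(M-1) = 0.459899 + 0.251916 + 0.195000 = 0.9068

0.9068 bits


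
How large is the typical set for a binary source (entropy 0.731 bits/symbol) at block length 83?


log2|A_typical| = nH = 83 * 0.731 = 60.673, so |A_typical| ~ 2^60.673 = 1.838e+18

1.838e+18


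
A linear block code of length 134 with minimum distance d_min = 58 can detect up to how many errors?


Detection capability = d_min - 1 = 58 - 1 = 57

57 errors


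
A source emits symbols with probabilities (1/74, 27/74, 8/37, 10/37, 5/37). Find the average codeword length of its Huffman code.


Huffman construction (repeatedly merge the two least-probable nodes; each merge adds 1 bit to every symbol beneath it): 1/74 + 5/37 = 11/74; 11/74 + 8/37 = 27/74; 10/37 + 27/74 = 47/74; 27/74 + 47/74 = 1. Resulting codeword lengths (in the order the probabilities were given): (3, 2, 2, 2, 3). L_avg = sum(p_i * l_i) = 1/74*3 + 27/74*2 + 8/37*2 + 10/37*2 + 5/37*3 = 159/74 = 2.1486

2.1486 bits


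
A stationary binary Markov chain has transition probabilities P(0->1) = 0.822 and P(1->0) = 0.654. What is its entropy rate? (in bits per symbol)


Stationary distribution: pi_0 = p10/(p01+p10) = 0.4431, pi_1 = 0.5569. Entropy rate H' = pi_0*H(p01) + pi_1*H(p10) = 0.4431*0.6757 + 0.5569*0.9304 = 0.8176

0.8176 bits/symbol


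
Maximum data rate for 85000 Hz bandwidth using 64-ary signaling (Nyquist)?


Rate = 2 * B * log2(M) = 2 * 85000 * 6.0 = 1020000.0

1020000.0 bps


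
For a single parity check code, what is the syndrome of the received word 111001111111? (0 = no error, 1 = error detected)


Syndrome = XOR of all bits = 1 XOR 1 XOR 1 XOR 0 XOR 0 XOR 1 XOR 1 XOR 1 XOR 1 XOR 1 XOR 1 XOR 1 = 0

0


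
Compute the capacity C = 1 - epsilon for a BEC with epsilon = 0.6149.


C = 1 - epsilon = 1 - 0.6149 = 0.3851

0.3851 bits


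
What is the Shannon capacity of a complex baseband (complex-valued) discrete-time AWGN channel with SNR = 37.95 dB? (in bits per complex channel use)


SNR_linear = 10^(37.95/10) = 6237.3484; C = log2(1 + SNR_linear) = log2(1 + 6237.3484) = 12.6069

12.6069 bits/channel use


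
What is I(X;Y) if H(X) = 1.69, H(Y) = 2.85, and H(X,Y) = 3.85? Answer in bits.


I(X;Y) = H(X) + H(Y) - H(X,Y) = 1.69 + 2.85 - 3.85 = 0.69

0.69 bits


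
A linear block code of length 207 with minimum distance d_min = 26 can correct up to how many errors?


Correction capability = floor((d-1)/2) = floor((26-1)/2) = 12

12 errors


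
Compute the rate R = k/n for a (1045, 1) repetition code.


Rate = k/n = 1/1045

1/1045


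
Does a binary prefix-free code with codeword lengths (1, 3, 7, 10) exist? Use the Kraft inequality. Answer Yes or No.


Kraft sum = sum(2^(-l_i)) = 0.6338, need <= 1. Result: satisfied (a binary prefix-free code with these lengths exists)

Yes


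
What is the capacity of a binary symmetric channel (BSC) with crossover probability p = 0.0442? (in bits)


H(p) = -p*log2(p) - (1-p)*log2(1-p) = -0.0442*log2(0.0442) - 0.9558*log2(0.9558) = 0.198892 + 0.062337 = 0.2612. C = 1 - H(p) = 1 - 0.2612 = 0.7388

0.7388 bits


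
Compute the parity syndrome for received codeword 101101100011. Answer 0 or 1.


Syndrome = XOR of all bits = 1 XOR 0 XOR 1 XOR 1 XOR 0 XOR 1 XOR 1 XOR 0 XOR 0 XOR 0 XOR 1 XOR 1 = 1

1


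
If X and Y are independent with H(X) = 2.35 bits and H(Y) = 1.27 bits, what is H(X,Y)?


For independent variables, H(X,Y) = H(X) + H(Y) = 2.35 + 1.27 = 3.62

3.62 bits


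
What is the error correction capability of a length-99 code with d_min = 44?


Correction capability = floor((d-1)/2) = floor((44-1)/2) = 21

21 errors


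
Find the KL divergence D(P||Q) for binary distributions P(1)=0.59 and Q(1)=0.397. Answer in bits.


KL = p*log2(p/q) + (1-p)*log2((1-p)/(1-q)) = 0.59*log2(0.59/0.397) + 0.41*log2(0.41/0.603) = 0.1091

0.1091 bits


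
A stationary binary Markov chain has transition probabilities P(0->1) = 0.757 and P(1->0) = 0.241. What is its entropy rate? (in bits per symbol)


Stationary distribution: pi_0 = p10/(p01+p10) = 0.2415, pi_1 = 0.7585. Entropy rate H' = pi_0*H(p01) + pi_1*H(p10) = 0.2415*0.8 + 0.7585*0.7967 = 0.7975

0.7975 bits/symbol


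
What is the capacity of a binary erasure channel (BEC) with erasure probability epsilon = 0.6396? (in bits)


C = 1 - epsilon = 1 - 0.6396 = 0.3604

0.3604 bits


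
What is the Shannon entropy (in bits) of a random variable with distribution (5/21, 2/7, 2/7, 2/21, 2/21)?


H = -sum(p_i * log2(p_i)). Terms: -(5/21)*log2(5/21) = 0.492950; -(2/7)*log2(2/7) = 0.516387; -(2/7)*log2(2/7) = 0.516387; -(2/21)*log2(2/21) = 0.323078; -(2/21)*log2(2/21) = 0.323078. H = 0.492950 + 0.516387 + 0.516387 + 0.323078 + 0.323078 = 2.1719

2.1719 bits


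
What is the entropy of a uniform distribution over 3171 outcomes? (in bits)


H = log2(n) = log2(3171) = 11.6307

11.6307 bits


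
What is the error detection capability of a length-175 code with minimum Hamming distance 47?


Detection capability = d_min - 1 = 47 - 1 = 46

46 errors


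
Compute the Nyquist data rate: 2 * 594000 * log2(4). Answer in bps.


Rate = 2 * B * log2(M) = 2 * 594000 * 2.0 = 2376000.0

2376000.0 bps


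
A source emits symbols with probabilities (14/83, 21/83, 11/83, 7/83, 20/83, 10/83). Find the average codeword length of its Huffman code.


Huffman construction (repeatedly merge the two least-probable nodes; each merge adds 1 bit to every symbol beneath it): 7/83 + 10/83 = 17/83; 11/83 + 14/83 = 25/83; 17/83 + 20/83 = 37/83; 21/83 + 25/83 = 46/83; 37/83 + 46/83 = 1. Resulting codeword lengths (in the order the probabilities were given): (3, 2, 3, 3, 2, 3). L_avg = sum(p_i * l_i) = 14/83*3 + 21/83*2 + 11/83*3 + 7/83*3 + 20/83*2 + 10/83*3 = 208/83 = 2.506

2.506 bits


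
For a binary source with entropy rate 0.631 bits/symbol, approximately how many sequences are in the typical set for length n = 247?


log2|A_typical| = nH = 247 * 0.631 = 155.857, so |A_typical| ~ 2^155.857 = 8.272e+46

8.272e+46


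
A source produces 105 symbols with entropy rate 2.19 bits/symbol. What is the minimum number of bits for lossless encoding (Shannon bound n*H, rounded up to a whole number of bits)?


Minimum bits >= n * H = 105 * 2.19 = 229.95, rounded up to a whole number of bits = 230

230 bits


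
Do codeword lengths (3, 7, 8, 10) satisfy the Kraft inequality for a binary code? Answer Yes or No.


Kraft sum = sum(2^(-l_i)) = 0.1377, need <= 1. Result: satisfied (a binary prefix-free code with these lengths exists)

Yes


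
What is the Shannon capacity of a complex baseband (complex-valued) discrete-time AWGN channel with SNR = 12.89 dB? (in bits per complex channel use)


SNR_linear = 10^(12.89/10) = 19.4536; C = log2(1 + SNR_linear) = log2(1 + 19.4536) = 4.3543

4.3543 bits/channel use


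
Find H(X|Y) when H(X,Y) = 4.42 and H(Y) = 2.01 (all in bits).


H(X|Y) = H(X,Y) - H(Y) = 4.42 - 2.01 = 2.41

2.41 bits


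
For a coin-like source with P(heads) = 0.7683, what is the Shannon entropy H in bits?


H = -p*log2(p) - (1-p)*log2(1-p). -0.7683*log2(0.7683) = 0.292152; -0.2317*log2(0.2317) = 0.488811. H = 0.292152 + 0.488811 = 0.781

0.781 bits


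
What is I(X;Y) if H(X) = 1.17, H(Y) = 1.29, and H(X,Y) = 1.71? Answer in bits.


I(X;Y) = H(X) + H(Y) - H(X,Y) = 1.17 + 1.29 - 1.71 = 0.75

0.75 bits


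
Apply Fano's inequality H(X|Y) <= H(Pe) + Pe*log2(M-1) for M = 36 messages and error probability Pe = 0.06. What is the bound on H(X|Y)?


H(Pe) = -Pe*log2(Pe) - (1-Pe)*log2(1-Pe) = -0.06*log2(0.06) - 0.94*log2(0.94) = 0.243534 + 0.083911 = 0.3274. Pe*log2(M-1) = 0.06*log2(35) = 0.307757. Bound = H(Pe) + Pe*log2(M-1) = 0.243534 + 0.083911 + 0.307757 = 0.6352

0.6352 bits


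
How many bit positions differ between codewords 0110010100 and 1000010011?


Count differing positions: ^ ^ ^ . . . . ^ ^ ^ = 6 differences

6


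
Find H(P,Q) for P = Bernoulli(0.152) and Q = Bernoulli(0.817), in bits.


H(P,Q) = -p*log2(q) - (1-p)*log2(1-q). -0.152*log2(0.817) = 0.044322; -0.848*log2(0.183) = 2.077672. H(P,Q) = 0.044322 + 2.077672 = 2.122

2.122 bits


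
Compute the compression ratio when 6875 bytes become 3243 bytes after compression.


Ratio = original / compressed = 6875 / 3243 = 2.12

2.12


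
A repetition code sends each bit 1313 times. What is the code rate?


Rate = k/n = 1/1313

1/1313


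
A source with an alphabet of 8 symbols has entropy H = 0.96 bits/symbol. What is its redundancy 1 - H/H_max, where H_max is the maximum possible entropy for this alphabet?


H_max = log2(K) = log2(8) = 3.0 bits/symbol. Redundancy = 1 - H/H_max = 1 - 0.96/3.0 = 1 - 0.32 = 0.68

0.68


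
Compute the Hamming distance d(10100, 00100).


Count differing positions: ^ . . . . = 1 differences

1


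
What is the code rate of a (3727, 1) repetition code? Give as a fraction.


Rate = k/n = 1/3727

1/3727


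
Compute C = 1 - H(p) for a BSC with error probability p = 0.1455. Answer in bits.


H(p) = -p*log2(p) - (1-p)*log2(1-p) = -0.1455*log2(0.1455) - 0.8545*log2(0.8545) = 0.404622 + 0.193841 = 0.5985. C = 1 - H(p) = 1 - 0.5985 = 0.4015

0.4015 bits


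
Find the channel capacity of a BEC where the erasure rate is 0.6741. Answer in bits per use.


C = 1 - epsilon = 1 - 0.6741 = 0.3259

0.3259 bits


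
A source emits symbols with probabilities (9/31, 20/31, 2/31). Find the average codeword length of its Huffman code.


Huffman construction (repeatedly merge the two least-probable nodes; each merge adds 1 bit to every symbol beneath it): 2/31 + 9/31 = 11/31; 11/31 + 20/31 = 1. Resulting codeword lengths (in the order the probabilities were given): (2, 1, 2). L_avg = sum(p_i * l_i) = 9/31*2 + 20/31*1 + 2/31*2 = 42/31 = 1.3548

1.3548 bits


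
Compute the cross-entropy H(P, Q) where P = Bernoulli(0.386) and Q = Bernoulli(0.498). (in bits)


H(P,Q) = -p*log2(q) - (1-p)*log2(1-q). -0.386*log2(0.498) = 0.388232; -0.614*log2(0.502) = 0.610464. H(P,Q) = 0.388232 + 0.610464 = 0.9987

0.9987 bits


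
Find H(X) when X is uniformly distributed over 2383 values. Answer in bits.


H = log2(n) = log2(2383) = 11.2186

11.2186 bits


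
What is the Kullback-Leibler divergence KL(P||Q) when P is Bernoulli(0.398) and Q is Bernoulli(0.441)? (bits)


KL = p*log2(p/q) + (1-p)*log2((1-p)/(1-q)) = 0.398*log2(0.398/0.441) + 0.602*log2(0.602/0.559) = 0.0055

0.0055 bits


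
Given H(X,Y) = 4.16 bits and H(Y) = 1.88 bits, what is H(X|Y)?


H(X|Y) = H(X,Y) - H(Y) = 4.16 - 1.88 = 2.28

2.28 bits


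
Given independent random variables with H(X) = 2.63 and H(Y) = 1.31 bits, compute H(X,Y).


For independent variables, H(X,Y) = H(X) + H(Y) = 2.63 + 1.31 = 3.94

3.94 bits


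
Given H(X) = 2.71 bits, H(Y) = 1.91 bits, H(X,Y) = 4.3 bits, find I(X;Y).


I(X;Y) = H(X) + H(Y) - H(X,Y) = 2.71 + 1.91 - 4.3 = 0.32

0.32 bits


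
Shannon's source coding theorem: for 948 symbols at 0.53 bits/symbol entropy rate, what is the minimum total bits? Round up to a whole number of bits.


Minimum bits >= n * H = 948 * 0.53 = 502.44, rounded up to a whole number of bits = 503

503 bits


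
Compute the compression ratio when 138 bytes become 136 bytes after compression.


Ratio = original / compressed = 138 / 136 = 1.0147

1.0147


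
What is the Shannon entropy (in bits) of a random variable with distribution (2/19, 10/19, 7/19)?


H = -sum(p_i * log2(p_i)). Terms: -(2/19)*log2(2/19) = 0.341887; -(10/19)*log2(10/19) = 0.487368; -(7/19)*log2(7/19) = 0.530737. H = 0.341887 + 0.487368 + 0.530737 = 1.36

1.36 bits


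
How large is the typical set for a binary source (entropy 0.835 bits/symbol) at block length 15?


log2|A_typical| = nH = 15 * 0.835 = 12.525, so |A_typical| ~ 2^12.525 = 5.894e+03

5.894e+03


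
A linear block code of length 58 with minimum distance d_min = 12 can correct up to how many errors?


Correction capability = floor((d-1)/2) = floor((12-1)/2) = 5

5 errors


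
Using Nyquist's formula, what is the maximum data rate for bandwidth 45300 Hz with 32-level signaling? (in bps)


Rate = 2 * B * log2(M) = 2 * 45300 * 5.0 = 453000.0

453000.0 bps


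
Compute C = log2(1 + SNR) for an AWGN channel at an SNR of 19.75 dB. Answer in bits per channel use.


SNR_linear = 10^(19.75/10) = 94.4061; C = log2(1 + SNR_linear) = log2(1 + 94.4061) = 6.576

6.576 bits/channel use


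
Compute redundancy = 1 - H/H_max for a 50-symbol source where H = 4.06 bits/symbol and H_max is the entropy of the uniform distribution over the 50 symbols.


H_max = log2(K) = log2(50) = 5.6439 bits/symbol. Redundancy = 1 - H/H_max = 1 - 4.06/5.6439 = 1 - 0.7194 = 0.2806

0.2806


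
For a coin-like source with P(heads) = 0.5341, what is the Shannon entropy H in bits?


H = -p*log2(p) - (1-p)*log2(1-p). -0.5341*log2(0.5341) = 0.483263; -0.4659*log2(0.4659) = 0.513379. H = 0.483263 + 0.513379 = 0.9966

0.9966 bits


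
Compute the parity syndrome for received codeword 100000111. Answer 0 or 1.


Syndrome = XOR of all bits = 1 XOR 0 XOR 0 XOR 0 XOR 0 XOR 0 XOR 1 XOR 1 XOR 1 = 0

0


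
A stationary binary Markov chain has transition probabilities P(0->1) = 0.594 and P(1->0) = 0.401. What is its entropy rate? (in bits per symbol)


Stationary distribution: pi_0 = p10/(p01+p10) = 0.403, pi_1 = 0.597. Entropy rate H' = pi_0*H(p01) + pi_1*H(p10) = 0.403*0.9744 + 0.597*0.9715 = 0.9727

0.9727 bits/symbol


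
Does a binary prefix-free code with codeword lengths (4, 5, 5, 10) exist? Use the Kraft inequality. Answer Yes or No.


Kraft sum = sum(2^(-l_i)) = 0.126, need <= 1. Result: satisfied (a binary prefix-free code with these lengths exists)

Yes


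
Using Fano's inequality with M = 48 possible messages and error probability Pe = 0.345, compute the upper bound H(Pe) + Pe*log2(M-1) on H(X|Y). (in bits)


H(Pe) = -Pe*log2(Pe) - (1-Pe)*log2(1-Pe) = -0.345*log2(0.345) - 0.655*log2(0.655) = 0.529689 + 0.399834 = 0.9295. Pe*log2(M-1) = 0.345*log2(47) = 1.916333. Bound = H(Pe) + Pe*log2(M-1) = 0.529689 + 0.399834 + 1.916333 = 2.8459

2.8459 bits


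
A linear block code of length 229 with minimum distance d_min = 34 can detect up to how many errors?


Detection capability = d_min - 1 = 34 - 1 = 33

33 errors


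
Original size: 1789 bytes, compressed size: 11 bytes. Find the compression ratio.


Ratio = original / compressed = 1789 / 11 = 162.6364

162.6364


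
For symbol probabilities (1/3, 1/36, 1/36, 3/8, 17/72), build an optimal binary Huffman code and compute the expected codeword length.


Huffman construction (repeatedly merge the two least-probable nodes; each merge adds 1 bit to every symbol beneath it): 1/36 + 1/36 = 1/18; 1/18 + 17/72 = 7/24; 7/24 + 1/3 = 5/8; 3/8 + 5/8 = 1. Resulting codeword lengths (in the order the probabilities were given): (2, 4, 4, 1, 3). L_avg = sum(p_i * l_i) = 1/3*2 + 1/36*4 + 1/36*4 + 3/8*1 + 17/72*3 = 71/36 = 1.9722

1.9722 bits
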